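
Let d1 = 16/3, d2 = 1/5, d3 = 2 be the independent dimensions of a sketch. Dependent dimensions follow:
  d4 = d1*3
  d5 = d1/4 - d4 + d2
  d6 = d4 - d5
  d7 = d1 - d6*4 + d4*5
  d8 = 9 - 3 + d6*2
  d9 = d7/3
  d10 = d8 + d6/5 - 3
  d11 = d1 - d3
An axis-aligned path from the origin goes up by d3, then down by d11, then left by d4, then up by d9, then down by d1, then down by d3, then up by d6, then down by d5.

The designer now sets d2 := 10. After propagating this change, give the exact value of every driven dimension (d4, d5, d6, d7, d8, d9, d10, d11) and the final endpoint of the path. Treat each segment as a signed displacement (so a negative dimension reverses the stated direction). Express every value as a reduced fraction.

d4 = 16
d5 = -14/3
d6 = 62/3
d7 = 8/3
d8 = 142/3
d9 = 8/9
d10 = 727/15
d11 = 10/3
endpoint = (-16, 158/9)

Apply edit: d2 := 10
  d4 = d1*3 = 16
  d5 = d1/4 - d4 + d2 = -14/3
  d6 = d4 - d5 = 62/3
  d7 = d1 - d6*4 + d4*5 = 8/3
  d8 = 9 - 3 + d6*2 = 142/3
  d9 = d7/3 = 8/9
  d10 = d8 + d6/5 - 3 = 727/15
  d11 = d1 - d3 = 10/3
Walk from origin (0, 0):
  seg 1: up by d3 = 2 → (0, 2)
  seg 2: down by d11 = 10/3 → (0, -4/3)
  seg 3: left by d4 = 16 → (-16, -4/3)
  seg 4: up by d9 = 8/9 → (-16, -4/9)
  seg 5: down by d1 = 16/3 → (-16, -52/9)
  seg 6: down by d3 = 2 → (-16, -70/9)
  seg 7: up by d6 = 62/3 → (-16, 116/9)
  seg 8: down by d5 = -14/3 → (-16, 158/9)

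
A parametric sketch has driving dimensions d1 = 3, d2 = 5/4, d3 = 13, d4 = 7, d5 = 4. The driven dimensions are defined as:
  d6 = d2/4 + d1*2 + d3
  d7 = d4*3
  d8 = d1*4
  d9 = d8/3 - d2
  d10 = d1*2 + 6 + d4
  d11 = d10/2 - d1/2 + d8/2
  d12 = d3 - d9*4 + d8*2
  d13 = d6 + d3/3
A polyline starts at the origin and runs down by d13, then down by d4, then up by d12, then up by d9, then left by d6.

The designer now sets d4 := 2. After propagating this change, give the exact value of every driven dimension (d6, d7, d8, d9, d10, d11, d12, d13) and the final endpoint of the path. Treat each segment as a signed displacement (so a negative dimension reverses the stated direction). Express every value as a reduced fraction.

Apply edit: d4 := 2
  d6 = d2/4 + d1*2 + d3 = 309/16
  d7 = d4*3 = 6
  d8 = d1*4 = 12
  d9 = d8/3 - d2 = 11/4
  d10 = d1*2 + 6 + d4 = 14
  d11 = d10/2 - d1/2 + d8/2 = 23/2
  d12 = d3 - d9*4 + d8*2 = 26
  d13 = d6 + d3/3 = 1135/48
Walk from origin (0, 0):
  seg 1: down by d13 = 1135/48 → (0, -1135/48)
  seg 2: down by d4 = 2 → (0, -1231/48)
  seg 3: up by d12 = 26 → (0, 17/48)
  seg 4: up by d9 = 11/4 → (0, 149/48)
  seg 5: left by d6 = 309/16 → (-309/16, 149/48)

d6 = 309/16
d7 = 6
d8 = 12
d9 = 11/4
d10 = 14
d11 = 23/2
d12 = 26
d13 = 1135/48
endpoint = (-309/16, 149/48)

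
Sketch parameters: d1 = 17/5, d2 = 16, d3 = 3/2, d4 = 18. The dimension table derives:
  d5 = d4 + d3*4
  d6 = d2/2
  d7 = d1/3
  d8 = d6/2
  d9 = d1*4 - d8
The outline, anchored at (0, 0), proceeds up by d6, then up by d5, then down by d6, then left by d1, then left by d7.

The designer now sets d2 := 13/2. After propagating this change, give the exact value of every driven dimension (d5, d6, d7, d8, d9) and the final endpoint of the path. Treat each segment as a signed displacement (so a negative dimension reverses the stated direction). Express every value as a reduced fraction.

d5 = 24
d6 = 13/4
d7 = 17/15
d8 = 13/8
d9 = 479/40
endpoint = (-68/15, 24)

Apply edit: d2 := 13/2
  d5 = d4 + d3*4 = 24
  d6 = d2/2 = 13/4
  d7 = d1/3 = 17/15
  d8 = d6/2 = 13/8
  d9 = d1*4 - d8 = 479/40
Walk from origin (0, 0):
  seg 1: up by d6 = 13/4 → (0, 13/4)
  seg 2: up by d5 = 24 → (0, 109/4)
  seg 3: down by d6 = 13/4 → (0, 24)
  seg 4: left by d1 = 17/5 → (-17/5, 24)
  seg 5: left by d7 = 17/15 → (-68/15, 24)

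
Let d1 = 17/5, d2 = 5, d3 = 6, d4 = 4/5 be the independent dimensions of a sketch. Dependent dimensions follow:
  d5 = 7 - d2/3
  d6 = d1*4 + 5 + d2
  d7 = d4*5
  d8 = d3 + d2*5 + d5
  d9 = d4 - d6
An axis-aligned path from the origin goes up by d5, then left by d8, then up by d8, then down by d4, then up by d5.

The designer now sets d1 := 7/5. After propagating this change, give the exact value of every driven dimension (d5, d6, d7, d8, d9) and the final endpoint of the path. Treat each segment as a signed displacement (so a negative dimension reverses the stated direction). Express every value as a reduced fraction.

Apply edit: d1 := 7/5
  d5 = 7 - d2/3 = 16/3
  d6 = d1*4 + 5 + d2 = 78/5
  d7 = d4*5 = 4
  d8 = d3 + d2*5 + d5 = 109/3
  d9 = d4 - d6 = -74/5
Walk from origin (0, 0):
  seg 1: up by d5 = 16/3 → (0, 16/3)
  seg 2: left by d8 = 109/3 → (-109/3, 16/3)
  seg 3: up by d8 = 109/3 → (-109/3, 125/3)
  seg 4: down by d4 = 4/5 → (-109/3, 613/15)
  seg 5: up by d5 = 16/3 → (-109/3, 231/5)

d5 = 16/3
d6 = 78/5
d7 = 4
d8 = 109/3
d9 = -74/5
endpoint = (-109/3, 231/5)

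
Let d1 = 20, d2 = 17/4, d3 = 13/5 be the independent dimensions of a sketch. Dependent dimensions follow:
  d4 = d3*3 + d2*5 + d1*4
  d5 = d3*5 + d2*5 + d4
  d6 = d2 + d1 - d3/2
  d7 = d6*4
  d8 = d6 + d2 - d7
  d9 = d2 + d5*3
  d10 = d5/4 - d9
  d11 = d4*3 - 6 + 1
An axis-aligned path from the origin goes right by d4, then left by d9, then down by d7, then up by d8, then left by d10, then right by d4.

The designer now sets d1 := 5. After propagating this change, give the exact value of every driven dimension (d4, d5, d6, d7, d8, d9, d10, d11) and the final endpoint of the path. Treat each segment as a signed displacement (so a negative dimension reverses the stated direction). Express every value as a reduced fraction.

d4 = 981/20
d5 = 833/10
d6 = 159/20
d7 = 159/5
d8 = -98/5
d9 = 5083/20
d10 = -9333/40
d11 = 2843/20
endpoint = (3091/40, -257/5)

Apply edit: d1 := 5
  d4 = d3*3 + d2*5 + d1*4 = 981/20
  d5 = d3*5 + d2*5 + d4 = 833/10
  d6 = d2 + d1 - d3/2 = 159/20
  d7 = d6*4 = 159/5
  d8 = d6 + d2 - d7 = -98/5
  d9 = d2 + d5*3 = 5083/20
  d10 = d5/4 - d9 = -9333/40
  d11 = d4*3 - 6 + 1 = 2843/20
Walk from origin (0, 0):
  seg 1: right by d4 = 981/20 → (981/20, 0)
  seg 2: left by d9 = 5083/20 → (-2051/10, 0)
  seg 3: down by d7 = 159/5 → (-2051/10, -159/5)
  seg 4: up by d8 = -98/5 → (-2051/10, -257/5)
  seg 5: left by d10 = -9333/40 → (1129/40, -257/5)
  seg 6: right by d4 = 981/20 → (3091/40, -257/5)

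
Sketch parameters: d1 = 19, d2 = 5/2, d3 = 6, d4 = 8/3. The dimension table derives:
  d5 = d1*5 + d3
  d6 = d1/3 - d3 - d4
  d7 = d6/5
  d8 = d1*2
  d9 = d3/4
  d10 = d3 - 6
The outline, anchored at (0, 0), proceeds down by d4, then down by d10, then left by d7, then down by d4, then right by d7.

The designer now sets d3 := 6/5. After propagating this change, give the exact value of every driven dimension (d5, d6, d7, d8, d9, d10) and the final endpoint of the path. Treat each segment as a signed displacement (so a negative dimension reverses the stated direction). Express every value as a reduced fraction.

Apply edit: d3 := 6/5
  d5 = d1*5 + d3 = 481/5
  d6 = d1/3 - d3 - d4 = 37/15
  d7 = d6/5 = 37/75
  d8 = d1*2 = 38
  d9 = d3/4 = 3/10
  d10 = d3 - 6 = -24/5
Walk from origin (0, 0):
  seg 1: down by d4 = 8/3 → (0, -8/3)
  seg 2: down by d10 = -24/5 → (0, 32/15)
  seg 3: left by d7 = 37/75 → (-37/75, 32/15)
  seg 4: down by d4 = 8/3 → (-37/75, -8/15)
  seg 5: right by d7 = 37/75 → (0, -8/15)

d5 = 481/5
d6 = 37/15
d7 = 37/75
d8 = 38
d9 = 3/10
d10 = -24/5
endpoint = (0, -8/15)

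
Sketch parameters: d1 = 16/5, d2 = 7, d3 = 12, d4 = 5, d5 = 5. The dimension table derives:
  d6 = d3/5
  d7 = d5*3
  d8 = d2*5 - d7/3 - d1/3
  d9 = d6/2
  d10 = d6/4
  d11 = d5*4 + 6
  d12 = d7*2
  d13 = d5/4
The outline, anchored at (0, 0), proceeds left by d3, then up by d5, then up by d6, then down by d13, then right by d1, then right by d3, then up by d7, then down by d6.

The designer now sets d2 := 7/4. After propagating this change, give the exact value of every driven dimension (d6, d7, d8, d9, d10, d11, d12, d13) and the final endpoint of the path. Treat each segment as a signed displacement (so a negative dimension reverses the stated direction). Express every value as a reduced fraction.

Apply edit: d2 := 7/4
  d6 = d3/5 = 12/5
  d7 = d5*3 = 15
  d8 = d2*5 - d7/3 - d1/3 = 161/60
  d9 = d6/2 = 6/5
  d10 = d6/4 = 3/5
  d11 = d5*4 + 6 = 26
  d12 = d7*2 = 30
  d13 = d5/4 = 5/4
Walk from origin (0, 0):
  seg 1: left by d3 = 12 → (-12, 0)
  seg 2: up by d5 = 5 → (-12, 5)
  seg 3: up by d6 = 12/5 → (-12, 37/5)
  seg 4: down by d13 = 5/4 → (-12, 123/20)
  seg 5: right by d1 = 16/5 → (-44/5, 123/20)
  seg 6: right by d3 = 12 → (16/5, 123/20)
  seg 7: up by d7 = 15 → (16/5, 423/20)
  seg 8: down by d6 = 12/5 → (16/5, 75/4)

d6 = 12/5
d7 = 15
d8 = 161/60
d9 = 6/5
d10 = 3/5
d11 = 26
d12 = 30
d13 = 5/4
endpoint = (16/5, 75/4)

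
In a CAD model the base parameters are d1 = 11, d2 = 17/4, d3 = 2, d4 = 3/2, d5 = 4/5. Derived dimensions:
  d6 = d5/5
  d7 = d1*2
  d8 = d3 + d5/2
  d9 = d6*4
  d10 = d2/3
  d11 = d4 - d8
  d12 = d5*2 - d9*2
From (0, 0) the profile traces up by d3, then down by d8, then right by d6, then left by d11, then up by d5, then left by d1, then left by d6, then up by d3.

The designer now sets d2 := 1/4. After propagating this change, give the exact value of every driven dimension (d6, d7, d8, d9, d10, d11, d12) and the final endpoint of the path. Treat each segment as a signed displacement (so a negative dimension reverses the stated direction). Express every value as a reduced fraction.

d6 = 4/25
d7 = 22
d8 = 12/5
d9 = 16/25
d10 = 1/12
d11 = -9/10
d12 = 8/25
endpoint = (-101/10, 12/5)

Apply edit: d2 := 1/4
  d6 = d5/5 = 4/25
  d7 = d1*2 = 22
  d8 = d3 + d5/2 = 12/5
  d9 = d6*4 = 16/25
  d10 = d2/3 = 1/12
  d11 = d4 - d8 = -9/10
  d12 = d5*2 - d9*2 = 8/25
Walk from origin (0, 0):
  seg 1: up by d3 = 2 → (0, 2)
  seg 2: down by d8 = 12/5 → (0, -2/5)
  seg 3: right by d6 = 4/25 → (4/25, -2/5)
  seg 4: left by d11 = -9/10 → (53/50, -2/5)
  seg 5: up by d5 = 4/5 → (53/50, 2/5)
  seg 6: left by d1 = 11 → (-497/50, 2/5)
  seg 7: left by d6 = 4/25 → (-101/10, 2/5)
  seg 8: up by d3 = 2 → (-101/10, 12/5)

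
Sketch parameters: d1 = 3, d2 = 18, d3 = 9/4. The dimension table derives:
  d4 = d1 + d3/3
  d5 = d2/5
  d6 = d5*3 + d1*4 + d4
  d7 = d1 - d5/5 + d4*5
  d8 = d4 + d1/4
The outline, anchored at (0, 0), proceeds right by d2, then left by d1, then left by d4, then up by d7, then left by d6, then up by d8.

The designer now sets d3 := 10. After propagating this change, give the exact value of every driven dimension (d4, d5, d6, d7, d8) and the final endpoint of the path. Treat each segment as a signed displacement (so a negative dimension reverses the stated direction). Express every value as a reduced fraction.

d4 = 19/3
d5 = 18/5
d6 = 437/15
d7 = 2546/75
d8 = 85/12
endpoint = (-307/15, 4103/100)

Apply edit: d3 := 10
  d4 = d1 + d3/3 = 19/3
  d5 = d2/5 = 18/5
  d6 = d5*3 + d1*4 + d4 = 437/15
  d7 = d1 - d5/5 + d4*5 = 2546/75
  d8 = d4 + d1/4 = 85/12
Walk from origin (0, 0):
  seg 1: right by d2 = 18 → (18, 0)
  seg 2: left by d1 = 3 → (15, 0)
  seg 3: left by d4 = 19/3 → (26/3, 0)
  seg 4: up by d7 = 2546/75 → (26/3, 2546/75)
  seg 5: left by d6 = 437/15 → (-307/15, 2546/75)
  seg 6: up by d8 = 85/12 → (-307/15, 4103/100)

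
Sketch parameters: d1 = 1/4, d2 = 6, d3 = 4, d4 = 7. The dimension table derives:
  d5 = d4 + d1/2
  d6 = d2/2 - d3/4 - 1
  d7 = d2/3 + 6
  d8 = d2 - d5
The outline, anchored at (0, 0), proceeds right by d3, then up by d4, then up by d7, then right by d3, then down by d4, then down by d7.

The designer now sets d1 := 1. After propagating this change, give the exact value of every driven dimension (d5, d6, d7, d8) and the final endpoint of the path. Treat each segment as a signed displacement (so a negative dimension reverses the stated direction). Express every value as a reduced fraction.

Apply edit: d1 := 1
  d5 = d4 + d1/2 = 15/2
  d6 = d2/2 - d3/4 - 1 = 1
  d7 = d2/3 + 6 = 8
  d8 = d2 - d5 = -3/2
Walk from origin (0, 0):
  seg 1: right by d3 = 4 → (4, 0)
  seg 2: up by d4 = 7 → (4, 7)
  seg 3: up by d7 = 8 → (4, 15)
  seg 4: right by d3 = 4 → (8, 15)
  seg 5: down by d4 = 7 → (8, 8)
  seg 6: down by d7 = 8 → (8, 0)

d5 = 15/2
d6 = 1
d7 = 8
d8 = -3/2
endpoint = (8, 0)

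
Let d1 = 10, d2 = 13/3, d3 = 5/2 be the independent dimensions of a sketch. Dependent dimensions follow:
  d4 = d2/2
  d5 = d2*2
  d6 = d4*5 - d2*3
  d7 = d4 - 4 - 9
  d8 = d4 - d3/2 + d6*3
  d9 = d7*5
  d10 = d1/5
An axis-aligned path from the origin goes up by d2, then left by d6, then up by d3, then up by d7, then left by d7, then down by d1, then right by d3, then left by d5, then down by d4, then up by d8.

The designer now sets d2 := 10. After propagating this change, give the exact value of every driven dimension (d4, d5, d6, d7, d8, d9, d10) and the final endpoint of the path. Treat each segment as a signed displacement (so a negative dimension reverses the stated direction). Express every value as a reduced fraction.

d4 = 5
d5 = 20
d6 = -5
d7 = -8
d8 = -45/4
d9 = -40
d10 = 2
endpoint = (-9/2, -87/4)

Apply edit: d2 := 10
  d4 = d2/2 = 5
  d5 = d2*2 = 20
  d6 = d4*5 - d2*3 = -5
  d7 = d4 - 4 - 9 = -8
  d8 = d4 - d3/2 + d6*3 = -45/4
  d9 = d7*5 = -40
  d10 = d1/5 = 2
Walk from origin (0, 0):
  seg 1: up by d2 = 10 → (0, 10)
  seg 2: left by d6 = -5 → (5, 10)
  seg 3: up by d3 = 5/2 → (5, 25/2)
  seg 4: up by d7 = -8 → (5, 9/2)
  seg 5: left by d7 = -8 → (13, 9/2)
  seg 6: down by d1 = 10 → (13, -11/2)
  seg 7: right by d3 = 5/2 → (31/2, -11/2)
  seg 8: left by d5 = 20 → (-9/2, -11/2)
  seg 9: down by d4 = 5 → (-9/2, -21/2)
  seg 10: up by d8 = -45/4 → (-9/2, -87/4)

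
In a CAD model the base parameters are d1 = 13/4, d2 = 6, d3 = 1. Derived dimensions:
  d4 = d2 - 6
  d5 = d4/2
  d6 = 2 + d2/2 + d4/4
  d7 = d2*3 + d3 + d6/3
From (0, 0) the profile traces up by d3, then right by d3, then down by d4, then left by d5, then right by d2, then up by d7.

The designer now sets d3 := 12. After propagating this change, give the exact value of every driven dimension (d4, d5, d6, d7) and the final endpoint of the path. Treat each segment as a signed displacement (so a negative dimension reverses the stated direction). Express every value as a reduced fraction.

Apply edit: d3 := 12
  d4 = d2 - 6 = 0
  d5 = d4/2 = 0
  d6 = 2 + d2/2 + d4/4 = 5
  d7 = d2*3 + d3 + d6/3 = 95/3
Walk from origin (0, 0):
  seg 1: up by d3 = 12 → (0, 12)
  seg 2: right by d3 = 12 → (12, 12)
  seg 3: down by d4 = 0 → (12, 12)
  seg 4: left by d5 = 0 → (12, 12)
  seg 5: right by d2 = 6 → (18, 12)
  seg 6: up by d7 = 95/3 → (18, 131/3)

d4 = 0
d5 = 0
d6 = 5
d7 = 95/3
endpoint = (18, 131/3)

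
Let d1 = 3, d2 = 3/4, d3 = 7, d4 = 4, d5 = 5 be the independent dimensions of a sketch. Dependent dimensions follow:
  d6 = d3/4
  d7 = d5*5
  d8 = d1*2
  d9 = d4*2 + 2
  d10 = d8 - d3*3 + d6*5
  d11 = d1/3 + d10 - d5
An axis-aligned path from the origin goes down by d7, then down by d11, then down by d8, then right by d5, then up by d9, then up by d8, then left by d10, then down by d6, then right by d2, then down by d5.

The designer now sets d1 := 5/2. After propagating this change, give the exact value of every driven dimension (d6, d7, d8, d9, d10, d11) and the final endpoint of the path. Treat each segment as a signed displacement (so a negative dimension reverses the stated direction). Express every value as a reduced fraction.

Apply edit: d1 := 5/2
  d6 = d3/4 = 7/4
  d7 = d5*5 = 25
  d8 = d1*2 = 5
  d9 = d4*2 + 2 = 10
  d10 = d8 - d3*3 + d6*5 = -29/4
  d11 = d1/3 + d10 - d5 = -137/12
Walk from origin (0, 0):
  seg 1: down by d7 = 25 → (0, -25)
  seg 2: down by d11 = -137/12 → (0, -163/12)
  seg 3: down by d8 = 5 → (0, -223/12)
  seg 4: right by d5 = 5 → (5, -223/12)
  seg 5: up by d9 = 10 → (5, -103/12)
  seg 6: up by d8 = 5 → (5, -43/12)
  seg 7: left by d10 = -29/4 → (49/4, -43/12)
  seg 8: down by d6 = 7/4 → (49/4, -16/3)
  seg 9: right by d2 = 3/4 → (13, -16/3)
  seg 10: down by d5 = 5 → (13, -31/3)

d6 = 7/4
d7 = 25
d8 = 5
d9 = 10
d10 = -29/4
d11 = -137/12
endpoint = (13, -31/3)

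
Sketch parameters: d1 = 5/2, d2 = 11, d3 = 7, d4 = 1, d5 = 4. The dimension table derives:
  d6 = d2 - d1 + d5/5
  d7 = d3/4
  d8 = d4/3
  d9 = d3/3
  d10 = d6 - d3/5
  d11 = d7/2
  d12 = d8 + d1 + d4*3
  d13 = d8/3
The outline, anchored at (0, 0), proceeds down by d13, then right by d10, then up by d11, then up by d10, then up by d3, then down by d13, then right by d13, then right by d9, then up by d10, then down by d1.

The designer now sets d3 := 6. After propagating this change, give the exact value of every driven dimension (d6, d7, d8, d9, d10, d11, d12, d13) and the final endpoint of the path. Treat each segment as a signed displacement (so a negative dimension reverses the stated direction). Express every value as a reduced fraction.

Apply edit: d3 := 6
  d6 = d2 - d1 + d5/5 = 93/10
  d7 = d3/4 = 3/2
  d8 = d4/3 = 1/3
  d9 = d3/3 = 2
  d10 = d6 - d3/5 = 81/10
  d11 = d7/2 = 3/4
  d12 = d8 + d1 + d4*3 = 35/6
  d13 = d8/3 = 1/9
Walk from origin (0, 0):
  seg 1: down by d13 = 1/9 → (0, -1/9)
  seg 2: right by d10 = 81/10 → (81/10, -1/9)
  seg 3: up by d11 = 3/4 → (81/10, 23/36)
  seg 4: up by d10 = 81/10 → (81/10, 1573/180)
  seg 5: up by d3 = 6 → (81/10, 2653/180)
  seg 6: down by d13 = 1/9 → (81/10, 2633/180)
  seg 7: right by d13 = 1/9 → (739/90, 2633/180)
  seg 8: right by d9 = 2 → (919/90, 2633/180)
  seg 9: up by d10 = 81/10 → (919/90, 4091/180)
  seg 10: down by d1 = 5/2 → (919/90, 3641/180)

d6 = 93/10
d7 = 3/2
d8 = 1/3
d9 = 2
d10 = 81/10
d11 = 3/4
d12 = 35/6
d13 = 1/9
endpoint = (919/90, 3641/180)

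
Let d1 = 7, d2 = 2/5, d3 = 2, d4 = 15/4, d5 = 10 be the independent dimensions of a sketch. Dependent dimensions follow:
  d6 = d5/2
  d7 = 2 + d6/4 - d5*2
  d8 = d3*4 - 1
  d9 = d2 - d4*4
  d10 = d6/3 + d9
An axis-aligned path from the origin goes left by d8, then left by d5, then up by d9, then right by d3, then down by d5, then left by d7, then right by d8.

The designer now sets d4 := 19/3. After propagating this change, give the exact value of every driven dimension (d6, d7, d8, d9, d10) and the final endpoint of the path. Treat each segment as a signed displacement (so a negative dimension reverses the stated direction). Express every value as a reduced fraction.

d6 = 5
d7 = -67/4
d8 = 7
d9 = -374/15
d10 = -349/15
endpoint = (35/4, -524/15)

Apply edit: d4 := 19/3
  d6 = d5/2 = 5
  d7 = 2 + d6/4 - d5*2 = -67/4
  d8 = d3*4 - 1 = 7
  d9 = d2 - d4*4 = -374/15
  d10 = d6/3 + d9 = -349/15
Walk from origin (0, 0):
  seg 1: left by d8 = 7 → (-7, 0)
  seg 2: left by d5 = 10 → (-17, 0)
  seg 3: up by d9 = -374/15 → (-17, -374/15)
  seg 4: right by d3 = 2 → (-15, -374/15)
  seg 5: down by d5 = 10 → (-15, -524/15)
  seg 6: left by d7 = -67/4 → (7/4, -524/15)
  seg 7: right by d8 = 7 → (35/4, -524/15)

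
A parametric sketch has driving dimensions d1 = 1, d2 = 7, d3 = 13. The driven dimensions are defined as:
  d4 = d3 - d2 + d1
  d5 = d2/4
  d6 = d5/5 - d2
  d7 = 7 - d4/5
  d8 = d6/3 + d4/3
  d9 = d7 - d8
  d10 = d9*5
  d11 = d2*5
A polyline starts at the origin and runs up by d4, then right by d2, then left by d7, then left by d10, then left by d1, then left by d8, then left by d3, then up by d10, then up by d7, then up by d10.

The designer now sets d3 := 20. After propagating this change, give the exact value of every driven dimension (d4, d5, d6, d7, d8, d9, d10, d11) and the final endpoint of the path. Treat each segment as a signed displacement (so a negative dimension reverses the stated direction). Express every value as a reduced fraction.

Apply edit: d3 := 20
  d4 = d3 - d2 + d1 = 14
  d5 = d2/4 = 7/4
  d6 = d5/5 - d2 = -133/20
  d7 = 7 - d4/5 = 21/5
  d8 = d6/3 + d4/3 = 49/20
  d9 = d7 - d8 = 7/4
  d10 = d9*5 = 35/4
  d11 = d2*5 = 35
Walk from origin (0, 0):
  seg 1: up by d4 = 14 → (0, 14)
  seg 2: right by d2 = 7 → (7, 14)
  seg 3: left by d7 = 21/5 → (14/5, 14)
  seg 4: left by d10 = 35/4 → (-119/20, 14)
  seg 5: left by d1 = 1 → (-139/20, 14)
  seg 6: left by d8 = 49/20 → (-47/5, 14)
  seg 7: left by d3 = 20 → (-147/5, 14)
  seg 8: up by d10 = 35/4 → (-147/5, 91/4)
  seg 9: up by d7 = 21/5 → (-147/5, 539/20)
  seg 10: up by d10 = 35/4 → (-147/5, 357/10)

d4 = 14
d5 = 7/4
d6 = -133/20
d7 = 21/5
d8 = 49/20
d9 = 7/4
d10 = 35/4
d11 = 35
endpoint = (-147/5, 357/10)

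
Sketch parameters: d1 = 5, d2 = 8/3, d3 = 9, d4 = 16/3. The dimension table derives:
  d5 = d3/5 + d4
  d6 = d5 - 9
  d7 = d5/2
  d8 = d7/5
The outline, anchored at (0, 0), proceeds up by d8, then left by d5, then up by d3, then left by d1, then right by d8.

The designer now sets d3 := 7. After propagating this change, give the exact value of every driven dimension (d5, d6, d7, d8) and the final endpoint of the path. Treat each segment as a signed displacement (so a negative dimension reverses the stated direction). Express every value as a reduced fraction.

d5 = 101/15
d6 = -34/15
d7 = 101/30
d8 = 101/150
endpoint = (-553/50, 1151/150)

Apply edit: d3 := 7
  d5 = d3/5 + d4 = 101/15
  d6 = d5 - 9 = -34/15
  d7 = d5/2 = 101/30
  d8 = d7/5 = 101/150
Walk from origin (0, 0):
  seg 1: up by d8 = 101/150 → (0, 101/150)
  seg 2: left by d5 = 101/15 → (-101/15, 101/150)
  seg 3: up by d3 = 7 → (-101/15, 1151/150)
  seg 4: left by d1 = 5 → (-176/15, 1151/150)
  seg 5: right by d8 = 101/150 → (-553/50, 1151/150)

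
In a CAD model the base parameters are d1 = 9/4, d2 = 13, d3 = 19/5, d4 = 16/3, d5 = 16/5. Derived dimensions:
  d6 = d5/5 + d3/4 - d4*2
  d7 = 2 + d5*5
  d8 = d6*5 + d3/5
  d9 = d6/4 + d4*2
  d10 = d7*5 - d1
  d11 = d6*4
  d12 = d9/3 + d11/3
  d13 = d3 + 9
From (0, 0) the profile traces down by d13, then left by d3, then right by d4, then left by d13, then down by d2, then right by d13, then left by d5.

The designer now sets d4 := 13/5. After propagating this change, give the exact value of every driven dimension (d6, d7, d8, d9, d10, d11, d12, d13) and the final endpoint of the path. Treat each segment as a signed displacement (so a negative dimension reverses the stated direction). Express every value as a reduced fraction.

Apply edit: d4 := 13/5
  d6 = d5/5 + d3/4 - d4*2 = -361/100
  d7 = 2 + d5*5 = 18
  d8 = d6*5 + d3/5 = -1729/100
  d9 = d6/4 + d4*2 = 1719/400
  d10 = d7*5 - d1 = 351/4
  d11 = d6*4 = -361/25
  d12 = d9/3 + d11/3 = -4057/1200
  d13 = d3 + 9 = 64/5
Walk from origin (0, 0):
  seg 1: down by d13 = 64/5 → (0, -64/5)
  seg 2: left by d3 = 19/5 → (-19/5, -64/5)
  seg 3: right by d4 = 13/5 → (-6/5, -64/5)
  seg 4: left by d13 = 64/5 → (-14, -64/5)
  seg 5: down by d2 = 13 → (-14, -129/5)
  seg 6: right by d13 = 64/5 → (-6/5, -129/5)
  seg 7: left by d5 = 16/5 → (-22/5, -129/5)

d6 = -361/100
d7 = 18
d8 = -1729/100
d9 = 1719/400
d10 = 351/4
d11 = -361/25
d12 = -4057/1200
d13 = 64/5
endpoint = (-22/5, -129/5)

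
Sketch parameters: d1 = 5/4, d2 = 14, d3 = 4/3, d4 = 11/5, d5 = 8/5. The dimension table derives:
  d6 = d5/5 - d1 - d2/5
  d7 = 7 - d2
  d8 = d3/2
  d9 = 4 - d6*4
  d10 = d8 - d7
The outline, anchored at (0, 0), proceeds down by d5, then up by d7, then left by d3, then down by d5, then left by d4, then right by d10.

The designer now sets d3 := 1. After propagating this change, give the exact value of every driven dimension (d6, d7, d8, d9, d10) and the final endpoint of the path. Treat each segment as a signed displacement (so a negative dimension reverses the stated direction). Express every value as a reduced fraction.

d6 = -373/100
d7 = -7
d8 = 1/2
d9 = 473/25
d10 = 15/2
endpoint = (43/10, -51/5)

Apply edit: d3 := 1
  d6 = d5/5 - d1 - d2/5 = -373/100
  d7 = 7 - d2 = -7
  d8 = d3/2 = 1/2
  d9 = 4 - d6*4 = 473/25
  d10 = d8 - d7 = 15/2
Walk from origin (0, 0):
  seg 1: down by d5 = 8/5 → (0, -8/5)
  seg 2: up by d7 = -7 → (0, -43/5)
  seg 3: left by d3 = 1 → (-1, -43/5)
  seg 4: down by d5 = 8/5 → (-1, -51/5)
  seg 5: left by d4 = 11/5 → (-16/5, -51/5)
  seg 6: right by d10 = 15/2 → (43/10, -51/5)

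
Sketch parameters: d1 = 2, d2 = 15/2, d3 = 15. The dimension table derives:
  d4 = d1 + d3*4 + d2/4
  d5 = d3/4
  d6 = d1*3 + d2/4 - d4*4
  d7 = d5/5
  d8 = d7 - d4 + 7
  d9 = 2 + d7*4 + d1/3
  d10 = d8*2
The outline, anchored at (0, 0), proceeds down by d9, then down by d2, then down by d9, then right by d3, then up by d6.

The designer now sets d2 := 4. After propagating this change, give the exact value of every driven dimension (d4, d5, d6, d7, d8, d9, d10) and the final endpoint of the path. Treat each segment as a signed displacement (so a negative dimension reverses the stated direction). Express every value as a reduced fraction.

Apply edit: d2 := 4
  d4 = d1 + d3*4 + d2/4 = 63
  d5 = d3/4 = 15/4
  d6 = d1*3 + d2/4 - d4*4 = -245
  d7 = d5/5 = 3/4
  d8 = d7 - d4 + 7 = -221/4
  d9 = 2 + d7*4 + d1/3 = 17/3
  d10 = d8*2 = -221/2
Walk from origin (0, 0):
  seg 1: down by d9 = 17/3 → (0, -17/3)
  seg 2: down by d2 = 4 → (0, -29/3)
  seg 3: down by d9 = 17/3 → (0, -46/3)
  seg 4: right by d3 = 15 → (15, -46/3)
  seg 5: up by d6 = -245 → (15, -781/3)

d4 = 63
d5 = 15/4
d6 = -245
d7 = 3/4
d8 = -221/4
d9 = 17/3
d10 = -221/2
endpoint = (15, -781/3)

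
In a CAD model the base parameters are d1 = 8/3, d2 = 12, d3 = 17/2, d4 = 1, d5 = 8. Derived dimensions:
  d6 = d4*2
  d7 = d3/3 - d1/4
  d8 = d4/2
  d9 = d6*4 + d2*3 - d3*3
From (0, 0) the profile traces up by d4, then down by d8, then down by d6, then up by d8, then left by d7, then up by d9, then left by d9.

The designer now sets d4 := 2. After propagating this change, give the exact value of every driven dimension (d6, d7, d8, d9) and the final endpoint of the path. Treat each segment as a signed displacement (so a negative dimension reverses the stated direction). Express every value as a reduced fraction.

d6 = 4
d7 = 13/6
d8 = 1
d9 = 53/2
endpoint = (-86/3, 49/2)

Apply edit: d4 := 2
  d6 = d4*2 = 4
  d7 = d3/3 - d1/4 = 13/6
  d8 = d4/2 = 1
  d9 = d6*4 + d2*3 - d3*3 = 53/2
Walk from origin (0, 0):
  seg 1: up by d4 = 2 → (0, 2)
  seg 2: down by d8 = 1 → (0, 1)
  seg 3: down by d6 = 4 → (0, -3)
  seg 4: up by d8 = 1 → (0, -2)
  seg 5: left by d7 = 13/6 → (-13/6, -2)
  seg 6: up by d9 = 53/2 → (-13/6, 49/2)
  seg 7: left by d9 = 53/2 → (-86/3, 49/2)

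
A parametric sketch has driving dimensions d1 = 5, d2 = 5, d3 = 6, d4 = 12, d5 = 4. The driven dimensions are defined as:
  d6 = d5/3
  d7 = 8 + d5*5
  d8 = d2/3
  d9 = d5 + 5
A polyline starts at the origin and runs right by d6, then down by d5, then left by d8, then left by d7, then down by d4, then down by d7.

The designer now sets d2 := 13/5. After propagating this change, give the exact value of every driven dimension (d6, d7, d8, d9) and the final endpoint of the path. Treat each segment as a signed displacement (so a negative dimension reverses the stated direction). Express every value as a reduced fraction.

Apply edit: d2 := 13/5
  d6 = d5/3 = 4/3
  d7 = 8 + d5*5 = 28
  d8 = d2/3 = 13/15
  d9 = d5 + 5 = 9
Walk from origin (0, 0):
  seg 1: right by d6 = 4/3 → (4/3, 0)
  seg 2: down by d5 = 4 → (4/3, -4)
  seg 3: left by d8 = 13/15 → (7/15, -4)
  seg 4: left by d7 = 28 → (-413/15, -4)
  seg 5: down by d4 = 12 → (-413/15, -16)
  seg 6: down by d7 = 28 → (-413/15, -44)

d6 = 4/3
d7 = 28
d8 = 13/15
d9 = 9
endpoint = (-413/15, -44)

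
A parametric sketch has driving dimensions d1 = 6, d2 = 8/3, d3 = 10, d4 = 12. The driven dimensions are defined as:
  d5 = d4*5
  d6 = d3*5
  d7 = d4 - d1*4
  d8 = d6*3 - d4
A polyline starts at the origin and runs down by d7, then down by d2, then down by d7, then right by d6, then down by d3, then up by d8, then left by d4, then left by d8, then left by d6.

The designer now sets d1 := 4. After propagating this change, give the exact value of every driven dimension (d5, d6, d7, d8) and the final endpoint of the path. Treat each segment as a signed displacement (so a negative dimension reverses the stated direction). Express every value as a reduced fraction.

d5 = 60
d6 = 50
d7 = -4
d8 = 138
endpoint = (-150, 400/3)

Apply edit: d1 := 4
  d5 = d4*5 = 60
  d6 = d3*5 = 50
  d7 = d4 - d1*4 = -4
  d8 = d6*3 - d4 = 138
Walk from origin (0, 0):
  seg 1: down by d7 = -4 → (0, 4)
  seg 2: down by d2 = 8/3 → (0, 4/3)
  seg 3: down by d7 = -4 → (0, 16/3)
  seg 4: right by d6 = 50 → (50, 16/3)
  seg 5: down by d3 = 10 → (50, -14/3)
  seg 6: up by d8 = 138 → (50, 400/3)
  seg 7: left by d4 = 12 → (38, 400/3)
  seg 8: left by d8 = 138 → (-100, 400/3)
  seg 9: left by d6 = 50 → (-150, 400/3)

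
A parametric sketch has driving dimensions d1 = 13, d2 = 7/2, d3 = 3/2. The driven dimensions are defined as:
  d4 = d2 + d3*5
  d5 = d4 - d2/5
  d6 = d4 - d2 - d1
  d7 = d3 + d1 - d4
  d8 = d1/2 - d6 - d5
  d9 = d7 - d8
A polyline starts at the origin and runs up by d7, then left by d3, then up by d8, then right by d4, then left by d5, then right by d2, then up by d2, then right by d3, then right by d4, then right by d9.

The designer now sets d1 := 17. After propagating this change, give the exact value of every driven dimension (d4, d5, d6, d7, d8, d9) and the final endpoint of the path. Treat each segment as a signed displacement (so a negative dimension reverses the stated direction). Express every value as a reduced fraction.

d4 = 11
d5 = 103/10
d6 = -19/2
d7 = 15/2
d8 = 77/10
d9 = -1/5
endpoint = (15, 187/10)

Apply edit: d1 := 17
  d4 = d2 + d3*5 = 11
  d5 = d4 - d2/5 = 103/10
  d6 = d4 - d2 - d1 = -19/2
  d7 = d3 + d1 - d4 = 15/2
  d8 = d1/2 - d6 - d5 = 77/10
  d9 = d7 - d8 = -1/5
Walk from origin (0, 0):
  seg 1: up by d7 = 15/2 → (0, 15/2)
  seg 2: left by d3 = 3/2 → (-3/2, 15/2)
  seg 3: up by d8 = 77/10 → (-3/2, 76/5)
  seg 4: right by d4 = 11 → (19/2, 76/5)
  seg 5: left by d5 = 103/10 → (-4/5, 76/5)
  seg 6: right by d2 = 7/2 → (27/10, 76/5)
  seg 7: up by d2 = 7/2 → (27/10, 187/10)
  seg 8: right by d3 = 3/2 → (21/5, 187/10)
  seg 9: right by d4 = 11 → (76/5, 187/10)
  seg 10: right by d9 = -1/5 → (15, 187/10)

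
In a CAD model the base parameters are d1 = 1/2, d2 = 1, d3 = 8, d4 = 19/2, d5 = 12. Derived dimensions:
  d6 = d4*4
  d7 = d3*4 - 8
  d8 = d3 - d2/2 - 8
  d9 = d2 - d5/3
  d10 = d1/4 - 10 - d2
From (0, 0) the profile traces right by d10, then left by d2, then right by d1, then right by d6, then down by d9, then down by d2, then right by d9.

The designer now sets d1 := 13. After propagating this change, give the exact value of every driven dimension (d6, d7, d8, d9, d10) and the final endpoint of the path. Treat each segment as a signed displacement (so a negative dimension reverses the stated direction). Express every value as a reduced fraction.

Apply edit: d1 := 13
  d6 = d4*4 = 38
  d7 = d3*4 - 8 = 24
  d8 = d3 - d2/2 - 8 = -1/2
  d9 = d2 - d5/3 = -3
  d10 = d1/4 - 10 - d2 = -31/4
Walk from origin (0, 0):
  seg 1: right by d10 = -31/4 → (-31/4, 0)
  seg 2: left by d2 = 1 → (-35/4, 0)
  seg 3: right by d1 = 13 → (17/4, 0)
  seg 4: right by d6 = 38 → (169/4, 0)
  seg 5: down by d9 = -3 → (169/4, 3)
  seg 6: down by d2 = 1 → (169/4, 2)
  seg 7: right by d9 = -3 → (157/4, 2)

d6 = 38
d7 = 24
d8 = -1/2
d9 = -3
d10 = -31/4
endpoint = (157/4, 2)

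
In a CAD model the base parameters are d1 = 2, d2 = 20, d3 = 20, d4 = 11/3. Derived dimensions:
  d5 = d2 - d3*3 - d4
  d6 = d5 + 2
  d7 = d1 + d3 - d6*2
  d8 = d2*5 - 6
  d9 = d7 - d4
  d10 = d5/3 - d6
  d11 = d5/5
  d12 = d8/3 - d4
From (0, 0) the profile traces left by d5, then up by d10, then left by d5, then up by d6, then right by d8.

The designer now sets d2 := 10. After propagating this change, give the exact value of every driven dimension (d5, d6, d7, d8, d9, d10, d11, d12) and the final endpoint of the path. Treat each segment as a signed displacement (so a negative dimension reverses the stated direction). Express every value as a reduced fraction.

d5 = -161/3
d6 = -155/3
d7 = 376/3
d8 = 44
d9 = 365/3
d10 = 304/9
d11 = -161/15
d12 = 11
endpoint = (454/3, -161/9)

Apply edit: d2 := 10
  d5 = d2 - d3*3 - d4 = -161/3
  d6 = d5 + 2 = -155/3
  d7 = d1 + d3 - d6*2 = 376/3
  d8 = d2*5 - 6 = 44
  d9 = d7 - d4 = 365/3
  d10 = d5/3 - d6 = 304/9
  d11 = d5/5 = -161/15
  d12 = d8/3 - d4 = 11
Walk from origin (0, 0):
  seg 1: left by d5 = -161/3 → (161/3, 0)
  seg 2: up by d10 = 304/9 → (161/3, 304/9)
  seg 3: left by d5 = -161/3 → (322/3, 304/9)
  seg 4: up by d6 = -155/3 → (322/3, -161/9)
  seg 5: right by d8 = 44 → (454/3, -161/9)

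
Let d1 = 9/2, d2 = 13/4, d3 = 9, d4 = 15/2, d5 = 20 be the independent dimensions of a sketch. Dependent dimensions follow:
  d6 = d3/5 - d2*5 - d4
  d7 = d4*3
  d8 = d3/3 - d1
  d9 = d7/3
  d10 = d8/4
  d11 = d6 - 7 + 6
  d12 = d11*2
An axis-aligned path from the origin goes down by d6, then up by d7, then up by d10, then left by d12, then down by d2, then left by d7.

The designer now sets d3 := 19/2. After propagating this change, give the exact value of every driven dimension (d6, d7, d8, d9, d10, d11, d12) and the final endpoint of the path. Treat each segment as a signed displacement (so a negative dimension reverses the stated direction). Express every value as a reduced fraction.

Apply edit: d3 := 19/2
  d6 = d3/5 - d2*5 - d4 = -437/20
  d7 = d4*3 = 45/2
  d8 = d3/3 - d1 = -4/3
  d9 = d7/3 = 15/2
  d10 = d8/4 = -1/3
  d11 = d6 - 7 + 6 = -457/20
  d12 = d11*2 = -457/10
Walk from origin (0, 0):
  seg 1: down by d6 = -437/20 → (0, 437/20)
  seg 2: up by d7 = 45/2 → (0, 887/20)
  seg 3: up by d10 = -1/3 → (0, 2641/60)
  seg 4: left by d12 = -457/10 → (457/10, 2641/60)
  seg 5: down by d2 = 13/4 → (457/10, 1223/30)
  seg 6: left by d7 = 45/2 → (116/5, 1223/30)

d6 = -437/20
d7 = 45/2
d8 = -4/3
d9 = 15/2
d10 = -1/3
d11 = -457/20
d12 = -457/10
endpoint = (116/5, 1223/30)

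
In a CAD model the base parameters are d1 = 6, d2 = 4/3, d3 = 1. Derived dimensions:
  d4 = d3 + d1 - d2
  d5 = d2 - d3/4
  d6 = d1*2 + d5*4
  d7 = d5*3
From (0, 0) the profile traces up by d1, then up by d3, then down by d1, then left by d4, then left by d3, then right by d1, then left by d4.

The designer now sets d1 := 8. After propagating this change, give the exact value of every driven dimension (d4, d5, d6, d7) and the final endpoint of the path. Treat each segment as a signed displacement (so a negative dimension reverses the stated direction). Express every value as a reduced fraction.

Apply edit: d1 := 8
  d4 = d3 + d1 - d2 = 23/3
  d5 = d2 - d3/4 = 13/12
  d6 = d1*2 + d5*4 = 61/3
  d7 = d5*3 = 13/4
Walk from origin (0, 0):
  seg 1: up by d1 = 8 → (0, 8)
  seg 2: up by d3 = 1 → (0, 9)
  seg 3: down by d1 = 8 → (0, 1)
  seg 4: left by d4 = 23/3 → (-23/3, 1)
  seg 5: left by d3 = 1 → (-26/3, 1)
  seg 6: right by d1 = 8 → (-2/3, 1)
  seg 7: left by d4 = 23/3 → (-25/3, 1)

d4 = 23/3
d5 = 13/12
d6 = 61/3
d7 = 13/4
endpoint = (-25/3, 1)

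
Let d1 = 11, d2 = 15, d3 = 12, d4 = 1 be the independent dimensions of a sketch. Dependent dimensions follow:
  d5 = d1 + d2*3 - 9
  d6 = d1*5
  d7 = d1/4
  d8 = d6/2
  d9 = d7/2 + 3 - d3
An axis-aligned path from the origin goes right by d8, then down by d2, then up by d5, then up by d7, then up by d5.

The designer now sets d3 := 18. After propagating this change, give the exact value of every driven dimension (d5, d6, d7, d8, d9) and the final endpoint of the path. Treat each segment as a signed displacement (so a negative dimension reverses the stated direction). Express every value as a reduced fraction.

d5 = 47
d6 = 55
d7 = 11/4
d8 = 55/2
d9 = -109/8
endpoint = (55/2, 327/4)

Apply edit: d3 := 18
  d5 = d1 + d2*3 - 9 = 47
  d6 = d1*5 = 55
  d7 = d1/4 = 11/4
  d8 = d6/2 = 55/2
  d9 = d7/2 + 3 - d3 = -109/8
Walk from origin (0, 0):
  seg 1: right by d8 = 55/2 → (55/2, 0)
  seg 2: down by d2 = 15 → (55/2, -15)
  seg 3: up by d5 = 47 → (55/2, 32)
  seg 4: up by d7 = 11/4 → (55/2, 139/4)
  seg 5: up by d5 = 47 → (55/2, 327/4)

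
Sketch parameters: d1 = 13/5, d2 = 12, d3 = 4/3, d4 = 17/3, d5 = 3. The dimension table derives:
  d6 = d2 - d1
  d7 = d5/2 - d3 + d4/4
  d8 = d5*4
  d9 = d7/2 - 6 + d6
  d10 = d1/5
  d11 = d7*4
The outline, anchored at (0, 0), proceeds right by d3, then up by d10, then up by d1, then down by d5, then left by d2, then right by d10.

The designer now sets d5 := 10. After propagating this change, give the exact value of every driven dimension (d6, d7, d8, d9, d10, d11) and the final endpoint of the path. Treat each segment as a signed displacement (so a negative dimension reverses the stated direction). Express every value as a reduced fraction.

Apply edit: d5 := 10
  d6 = d2 - d1 = 47/5
  d7 = d5/2 - d3 + d4/4 = 61/12
  d8 = d5*4 = 40
  d9 = d7/2 - 6 + d6 = 713/120
  d10 = d1/5 = 13/25
  d11 = d7*4 = 61/3
Walk from origin (0, 0):
  seg 1: right by d3 = 4/3 → (4/3, 0)
  seg 2: up by d10 = 13/25 → (4/3, 13/25)
  seg 3: up by d1 = 13/5 → (4/3, 78/25)
  seg 4: down by d5 = 10 → (4/3, -172/25)
  seg 5: left by d2 = 12 → (-32/3, -172/25)
  seg 6: right by d10 = 13/25 → (-761/75, -172/25)

d6 = 47/5
d7 = 61/12
d8 = 40
d9 = 713/120
d10 = 13/25
d11 = 61/3
endpoint = (-761/75, -172/25)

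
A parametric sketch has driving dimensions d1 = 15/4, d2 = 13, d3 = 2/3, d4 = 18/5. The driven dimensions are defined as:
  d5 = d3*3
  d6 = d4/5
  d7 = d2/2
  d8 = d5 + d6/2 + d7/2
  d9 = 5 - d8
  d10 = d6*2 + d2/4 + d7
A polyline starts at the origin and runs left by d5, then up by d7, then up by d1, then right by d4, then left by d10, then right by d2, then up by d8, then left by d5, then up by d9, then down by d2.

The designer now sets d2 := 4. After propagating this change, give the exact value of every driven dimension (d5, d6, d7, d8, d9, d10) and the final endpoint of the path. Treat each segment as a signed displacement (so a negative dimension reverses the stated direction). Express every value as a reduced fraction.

Apply edit: d2 := 4
  d5 = d3*3 = 2
  d6 = d4/5 = 18/25
  d7 = d2/2 = 2
  d8 = d5 + d6/2 + d7/2 = 84/25
  d9 = 5 - d8 = 41/25
  d10 = d6*2 + d2/4 + d7 = 111/25
Walk from origin (0, 0):
  seg 1: left by d5 = 2 → (-2, 0)
  seg 2: up by d7 = 2 → (-2, 2)
  seg 3: up by d1 = 15/4 → (-2, 23/4)
  seg 4: right by d4 = 18/5 → (8/5, 23/4)
  seg 5: left by d10 = 111/25 → (-71/25, 23/4)
  seg 6: right by d2 = 4 → (29/25, 23/4)
  seg 7: up by d8 = 84/25 → (29/25, 911/100)
  seg 8: left by d5 = 2 → (-21/25, 911/100)
  seg 9: up by d9 = 41/25 → (-21/25, 43/4)
  seg 10: down by d2 = 4 → (-21/25, 27/4)

d5 = 2
d6 = 18/25
d7 = 2
d8 = 84/25
d9 = 41/25
d10 = 111/25
endpoint = (-21/25, 27/4)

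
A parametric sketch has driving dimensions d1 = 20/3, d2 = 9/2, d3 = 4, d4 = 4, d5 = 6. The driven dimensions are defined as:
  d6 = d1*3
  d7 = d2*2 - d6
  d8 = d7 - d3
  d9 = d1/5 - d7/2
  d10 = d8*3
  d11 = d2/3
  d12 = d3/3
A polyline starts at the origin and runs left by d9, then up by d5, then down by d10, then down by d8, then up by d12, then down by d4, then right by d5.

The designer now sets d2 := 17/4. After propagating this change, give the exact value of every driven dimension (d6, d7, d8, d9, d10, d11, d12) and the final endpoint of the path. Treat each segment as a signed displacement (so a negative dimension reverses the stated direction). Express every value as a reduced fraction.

Apply edit: d2 := 17/4
  d6 = d1*3 = 20
  d7 = d2*2 - d6 = -23/2
  d8 = d7 - d3 = -31/2
  d9 = d1/5 - d7/2 = 85/12
  d10 = d8*3 = -93/2
  d11 = d2/3 = 17/12
  d12 = d3/3 = 4/3
Walk from origin (0, 0):
  seg 1: left by d9 = 85/12 → (-85/12, 0)
  seg 2: up by d5 = 6 → (-85/12, 6)
  seg 3: down by d10 = -93/2 → (-85/12, 105/2)
  seg 4: down by d8 = -31/2 → (-85/12, 68)
  seg 5: up by d12 = 4/3 → (-85/12, 208/3)
  seg 6: down by d4 = 4 → (-85/12, 196/3)
  seg 7: right by d5 = 6 → (-13/12, 196/3)

d6 = 20
d7 = -23/2
d8 = -31/2
d9 = 85/12
d10 = -93/2
d11 = 17/12
d12 = 4/3
endpoint = (-13/12, 196/3)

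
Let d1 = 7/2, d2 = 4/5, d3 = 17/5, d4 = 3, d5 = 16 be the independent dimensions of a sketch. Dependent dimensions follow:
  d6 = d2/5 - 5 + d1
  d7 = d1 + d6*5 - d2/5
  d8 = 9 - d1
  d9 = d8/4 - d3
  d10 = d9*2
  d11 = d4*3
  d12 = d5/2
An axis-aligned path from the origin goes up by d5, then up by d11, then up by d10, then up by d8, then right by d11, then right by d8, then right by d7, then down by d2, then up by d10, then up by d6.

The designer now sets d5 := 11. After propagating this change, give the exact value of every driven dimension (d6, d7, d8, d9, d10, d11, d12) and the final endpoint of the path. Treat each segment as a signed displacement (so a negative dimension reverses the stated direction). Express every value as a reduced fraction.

Apply edit: d5 := 11
  d6 = d2/5 - 5 + d1 = -67/50
  d7 = d1 + d6*5 - d2/5 = -84/25
  d8 = 9 - d1 = 11/2
  d9 = d8/4 - d3 = -81/40
  d10 = d9*2 = -81/20
  d11 = d4*3 = 9
  d12 = d5/2 = 11/2
Walk from origin (0, 0):
  seg 1: up by d5 = 11 → (0, 11)
  seg 2: up by d11 = 9 → (0, 20)
  seg 3: up by d10 = -81/20 → (0, 319/20)
  seg 4: up by d8 = 11/2 → (0, 429/20)
  seg 5: right by d11 = 9 → (9, 429/20)
  seg 6: right by d8 = 11/2 → (29/2, 429/20)
  seg 7: right by d7 = -84/25 → (557/50, 429/20)
  seg 8: down by d2 = 4/5 → (557/50, 413/20)
  seg 9: up by d10 = -81/20 → (557/50, 83/5)
  seg 10: up by d6 = -67/50 → (557/50, 763/50)

d6 = -67/50
d7 = -84/25
d8 = 11/2
d9 = -81/40
d10 = -81/20
d11 = 9
d12 = 11/2
endpoint = (557/50, 763/50)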